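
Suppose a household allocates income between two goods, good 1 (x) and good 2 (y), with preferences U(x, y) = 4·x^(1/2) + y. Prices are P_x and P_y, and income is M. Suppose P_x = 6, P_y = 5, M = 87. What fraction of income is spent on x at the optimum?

share on x = 0.1916

Utility is quasi-linear in y; the FOC for x is 2/√x = P_x/P_y.
Solve: √x = 2·P_y/P_x, so x*(P_x,P_y) = (2·P_y/P_x)², and y* = (M − P_x·x*)/P_y.
Plugging in: x* = (2·5/6)² = 2.7778, y* = 14.0667.
Expenditure on x: 6·2.7778 = 16.6667; share = 0.1916.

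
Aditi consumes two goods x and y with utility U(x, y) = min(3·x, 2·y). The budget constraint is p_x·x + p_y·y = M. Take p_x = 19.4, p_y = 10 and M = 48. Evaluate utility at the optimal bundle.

V = 4.186

Demand: x*(p_x,p_y,M) = 2·M/(2·p_x + 3·p_y), y* = 3·M/(2·p_x + 3·p_y).
Here 2·19.4 + 3·10 = 68.8, giving x* = 1.3953 and y* = 2.093.
Utility at the optimum: U(1.3953, 2.093) = 4.186.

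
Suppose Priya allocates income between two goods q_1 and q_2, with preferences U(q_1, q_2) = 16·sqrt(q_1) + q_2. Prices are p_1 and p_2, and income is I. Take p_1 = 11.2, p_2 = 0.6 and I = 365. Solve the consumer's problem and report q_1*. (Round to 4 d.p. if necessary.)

q_1* = 0.1837

Set MRS = p_1/p_2: 8·q_1^(−1/2) = p_1/p_2.
Solve: √q_1 = 8·p_2/p_1, so q_1*(p_1,p_2) = (8·p_2/p_1)², and q_2* = (I − p_1·q_1*)/p_2.
Plugging in: q_1* = (8·0.6/11.2)² = 0.1837.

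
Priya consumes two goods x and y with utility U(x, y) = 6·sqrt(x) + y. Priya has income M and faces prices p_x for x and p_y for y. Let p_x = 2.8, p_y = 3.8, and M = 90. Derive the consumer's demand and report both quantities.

Set MRS = p_x/p_y: 3·x^(−1/2) = p_x/p_y.
Thus x* = (3·p_y/p_x)² — independent of M — with the rest of income spent on y.
Plugging in: x* = (3·3.8/2.8)² = 16.5765, y* = 11.4699.

x* = 16.5765, y* = 11.4699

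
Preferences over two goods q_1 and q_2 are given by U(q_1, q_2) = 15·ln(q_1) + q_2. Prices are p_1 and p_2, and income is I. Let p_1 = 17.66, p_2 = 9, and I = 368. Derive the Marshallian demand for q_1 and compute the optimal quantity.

q_1* = 7.6444

MU_q_1 = 15/q_1, MU_q_2 = 1. Tangency: 15/q_1 = p_1/p_2.
So q_1*(p_1,p_2) = 15·p_2/p_1, independent of income; and q_2* = (I − 15·p_2)/p_2.
At the given prices: q_1* = 15·9/17.66 = 7.6444.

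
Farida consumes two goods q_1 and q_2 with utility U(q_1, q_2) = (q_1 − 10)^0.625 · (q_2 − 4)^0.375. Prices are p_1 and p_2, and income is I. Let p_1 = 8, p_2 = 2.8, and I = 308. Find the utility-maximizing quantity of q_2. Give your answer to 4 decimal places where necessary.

q_2* = 33.0357

MRS = (5/3)·(q_2−4)/(q_1−10). Tangency with p_1/p_2 gives q_2−4 = (3/5)·(p_1/p_2)·(q_1−10).
Substituting into the budget: q_1* = 10 + 0.625·(I − 10·p_1 − 4·p_2)/p_1, and q_2* = 4 + 0.375·(…)/p_2.
Discretionary income = 308 − 10·8 − 4·2.8 = 216.8; q_2* = 4 + 0.375·216.8/2.8 = 33.0357.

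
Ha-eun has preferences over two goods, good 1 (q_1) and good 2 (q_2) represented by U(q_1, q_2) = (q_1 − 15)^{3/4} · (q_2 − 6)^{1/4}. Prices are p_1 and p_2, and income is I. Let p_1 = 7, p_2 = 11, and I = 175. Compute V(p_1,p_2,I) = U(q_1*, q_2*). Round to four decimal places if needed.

Let q_1' = q_1−15, q_2' = q_2−6. MRS = 3·q_2'/q_1' = p_1/p_2.
After buying the subsistence bundle (15, 6), a share 0.75 of the remaining income goes to q_1: q_1* = 15 + 0.75·(I − 15p_1 − 6p_2)/p_1.
Discretionary income = 175 − 15·7 − 6·11 = 4; q_1* = 15 + 0.75·4/7 = 15.4286; q_2* = 6 + 0.25·4/11 = 6.0909.
Utility at the optimum: U(15.4286, 6.0909) = 0.2909.

V = 0.2909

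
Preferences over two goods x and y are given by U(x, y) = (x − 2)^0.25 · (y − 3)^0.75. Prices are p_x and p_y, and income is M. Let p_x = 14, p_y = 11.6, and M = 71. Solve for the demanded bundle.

Let x' = x−2, y' = y−3. MRS = (1/3)·y'/x' = p_x/p_y.
After buying the subsistence bundle (2, 3), a share 0.25 of the remaining income goes to x: x* = 2 + 0.25·(M − 2p_x − 3p_y)/p_x.
Discretionary income = 71 − 2·14 − 3·11.6 = 8.2; x* = 2 + 0.25·8.2/14 = 2.1464; y* = 3 + 0.75·8.2/11.6 = 3.5302.

x* = 2.1464, y* = 3.5302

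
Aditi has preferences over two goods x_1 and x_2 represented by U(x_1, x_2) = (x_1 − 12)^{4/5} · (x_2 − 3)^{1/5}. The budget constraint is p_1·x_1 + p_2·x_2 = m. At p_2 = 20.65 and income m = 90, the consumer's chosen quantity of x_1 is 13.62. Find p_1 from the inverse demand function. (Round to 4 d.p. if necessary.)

p_1 = 2

This is Cobb-Douglas in (x_1−12, x_2−3): tangency gives 0.8·p_2·(x_2−3) = 0.2·p_1·(x_1−12).
Substituting into the budget: x_1* = 12 + 0.8·(m − 12·p_1 − 3·p_2)/p_1, and x_2* = 3 + 0.2·(…)/p_2.
Set x_1* = 13.62 in the demand function and solve for p_1: p_1 = 2.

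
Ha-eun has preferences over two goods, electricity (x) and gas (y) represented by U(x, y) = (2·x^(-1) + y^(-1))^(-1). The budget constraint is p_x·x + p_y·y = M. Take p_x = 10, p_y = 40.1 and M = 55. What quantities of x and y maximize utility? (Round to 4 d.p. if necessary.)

x* = 2.2765, y* = 0.8039

MU_x ∝ 2·x^(-2), MU_y ∝ y^(-2), so MRS = 2·(y/x)^(2) = p_x/p_y.
Hence y/x = ((1/2)·p_x/p_y)^(1/(2)), i.e. raised to the 0.5 power.
Substitute y = (y/x)·x into the budget: x* = M/(p_x + p_y·(y/x)).
Numerically y/x = 0.353112, so x* = 55/(10 + 40.1·0.353112) = 2.2765 and y* = 0.353112·2.2765 = 0.8039.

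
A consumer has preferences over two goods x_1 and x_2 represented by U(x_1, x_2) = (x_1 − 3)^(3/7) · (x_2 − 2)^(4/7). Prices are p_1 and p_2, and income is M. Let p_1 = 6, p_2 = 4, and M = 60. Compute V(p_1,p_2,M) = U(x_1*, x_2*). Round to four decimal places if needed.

V = 3.6088

This is Cobb-Douglas in (x_1−3, x_2−2): tangency gives 3/7·p_2·(x_2−2) = 4/7·p_1·(x_1−3).
Substituting into the budget: x_1* = 3 + 3/7·(M − 3·p_1 − 2·p_2)/p_1, and x_2* = 2 + 4/7·(…)/p_2.
Discretionary income = 60 − 3·6 − 2·4 = 34; x_1* = 3 + 3/7·34/6 = 5.4286; x_2* = 2 + 4/7·34/4 = 6.8571.
Utility at the optimum: U(5.4286, 6.8571) = 3.6088.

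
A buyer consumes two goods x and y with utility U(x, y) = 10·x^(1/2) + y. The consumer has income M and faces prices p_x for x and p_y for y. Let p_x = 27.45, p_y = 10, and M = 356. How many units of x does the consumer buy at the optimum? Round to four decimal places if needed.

Set MRS = p_x/p_y: 5·x^(−1/2) = p_x/p_y.
Thus x* = (5·p_y/p_x)² — independent of M — with the rest of income spent on y.
Plugging in: x* = (5·10/27.45)² = 3.3178.

x* = 3.3178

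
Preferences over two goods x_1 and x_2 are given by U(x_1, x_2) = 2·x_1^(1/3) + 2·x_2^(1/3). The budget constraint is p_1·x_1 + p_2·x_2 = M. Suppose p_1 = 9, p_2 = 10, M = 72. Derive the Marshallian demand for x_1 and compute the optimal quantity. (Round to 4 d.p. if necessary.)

Substitute x_2 = (x_2/x_1)·x_1 into the budget: x_1* = M/(p_1 + p_2·(x_2/x_1)).
Numerically x_2/x_1 = 0.853815, so x_1* = 72/(9 + 10·0.853815) = 4.1053.

x_1* = 4.1053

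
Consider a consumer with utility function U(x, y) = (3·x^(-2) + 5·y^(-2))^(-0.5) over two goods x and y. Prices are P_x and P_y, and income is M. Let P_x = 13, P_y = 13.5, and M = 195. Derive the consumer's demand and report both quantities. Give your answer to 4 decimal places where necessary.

MU_x ∝ 3·x^(-3), MU_y ∝ 5·y^(-3), so MRS = (3/5)·(y/x)^(3) = P_x/P_y.
Hence y/x = ((5/3)·P_x/P_y)^(1/(3)), i.e. raised to the 1/3 power.
Substitute y = (y/x)·x into the budget: x* = M/(P_x + P_y·(y/x)).
Numerically y/x = 1.170809, so x* = 195/(13 + 13.5·1.170809) = 6.7694 and y* = 1.170809·6.7694 = 7.9257.

x* = 6.7694, y* = 7.9257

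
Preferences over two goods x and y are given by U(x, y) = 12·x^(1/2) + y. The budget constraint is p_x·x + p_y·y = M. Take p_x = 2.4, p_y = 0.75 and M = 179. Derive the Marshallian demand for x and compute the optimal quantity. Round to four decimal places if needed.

Set MRS = p_x/p_y: 6·x^(−1/2) = p_x/p_y.
Solve: √x = 6·p_y/p_x, so x*(p_x,p_y) = (6·p_y/p_x)², and y* = (M − p_x·x*)/p_y.
Plugging in: x* = (6·0.75/2.4)² = 3.5156.

x* = 3.5156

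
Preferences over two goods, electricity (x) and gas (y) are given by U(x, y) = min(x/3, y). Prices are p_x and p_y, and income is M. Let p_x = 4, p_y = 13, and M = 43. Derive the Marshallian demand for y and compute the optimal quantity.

Leontief preferences: the optimum is at the kink where x/3 = y/1, i.e. y = (1/3)·x.
Budget: p_x·x + p_y·(1/3)·x = M, so (3·p_x + p_y)·x = 3·M.
Demand: x*(p_x,p_y,M) = 3·M/(3·p_x + p_y), y* = M/(3·p_x + p_y).
Here 3·4 + 13 = 25, giving y* = 1.72.

y* = 1.72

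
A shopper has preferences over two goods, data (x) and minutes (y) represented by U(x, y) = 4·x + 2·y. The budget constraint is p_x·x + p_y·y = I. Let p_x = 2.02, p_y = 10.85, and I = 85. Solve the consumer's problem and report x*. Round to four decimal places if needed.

x* = 42.0792

Linear utility — the consumer picks whichever good has higher MU/price: 4/2.02 = 1.9802 vs 2/10.85 = 0.1843.
x gives more utility per dollar, so spend all income on x: x* = I/p_x, y* = 0.
Numerically: x* = 42.0792, y* = 0.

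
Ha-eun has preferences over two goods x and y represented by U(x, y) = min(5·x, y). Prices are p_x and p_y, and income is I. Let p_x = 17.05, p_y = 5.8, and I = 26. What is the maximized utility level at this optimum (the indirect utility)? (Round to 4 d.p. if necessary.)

V = 2.823

Here 17.05 + 5·5.8 = 46.05, giving x* = 0.5646 and y* = 2.823.
Utility at the optimum: U(0.5646, 2.823) = 2.823.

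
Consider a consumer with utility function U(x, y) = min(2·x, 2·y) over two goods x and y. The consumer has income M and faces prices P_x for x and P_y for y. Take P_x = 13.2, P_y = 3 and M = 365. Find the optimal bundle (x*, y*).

x* = 22.5309, y* = 22.5309

Leontief preferences: the optimum is at the kink where x/2 = y/2, i.e. y = x.
Budget: P_x·x + P_y·x = M, so (2·P_x + 2·P_y)·x = 2·M.
Demand: x*(P_x,P_y,M) = 2·M/(2·P_x + 2·P_y), y* = 2·M/(2·P_x + 2·P_y).
Here 2·13.2 + 2·3 = 32.4, giving x* = 22.5309 and y* = 22.5309.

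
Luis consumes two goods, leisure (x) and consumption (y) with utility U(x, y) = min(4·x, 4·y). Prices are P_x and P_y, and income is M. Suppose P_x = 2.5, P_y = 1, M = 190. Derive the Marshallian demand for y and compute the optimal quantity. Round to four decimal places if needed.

y* = 54.2857

With perfect complements, no substitution: consume in ratio x:y = 4:4.
Budget: P_x·x + P_y·x = M, so (4·P_x + 4·P_y)·x = 4·M.
Demand: x*(P_x,P_y,M) = 4·M/(4·P_x + 4·P_y), y* = 4·M/(4·P_x + 4·P_y).
Here 4·2.5 + 4·1 = 14, giving y* = 54.2857.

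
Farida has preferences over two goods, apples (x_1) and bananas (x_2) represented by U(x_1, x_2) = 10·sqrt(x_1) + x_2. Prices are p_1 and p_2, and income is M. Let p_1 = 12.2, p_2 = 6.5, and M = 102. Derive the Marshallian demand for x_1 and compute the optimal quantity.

Utility is quasi-linear in x_2; the FOC for x_1 is 5/√x_1 = p_1/p_2.
Solve: √x_1 = 5·p_2/p_1, so x_1*(p_1,p_2) = (5·p_2/p_1)², and x_2* = (M − p_1·x_1*)/p_2.
Plugging in: x_1* = (5·6.5/12.2)² = 7.0965.

x_1* = 7.0965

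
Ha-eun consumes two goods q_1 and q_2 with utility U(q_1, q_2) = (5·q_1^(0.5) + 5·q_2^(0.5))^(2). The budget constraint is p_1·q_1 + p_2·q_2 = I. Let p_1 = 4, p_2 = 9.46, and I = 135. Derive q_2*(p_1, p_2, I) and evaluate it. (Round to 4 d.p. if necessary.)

q_2* = 4.2409

With the ratio pinned down, the budget gives q_1* = I/(p_1 + p_2·(q_2/q_1)) and q_2* = (q_2/q_1)·q_1*.
Numerically q_2/q_1 = 0.178788, so q_1* = 135/(4 + 9.46·0.178788) = 23.7203 and q_2* = 0.178788·23.7203 = 4.2409.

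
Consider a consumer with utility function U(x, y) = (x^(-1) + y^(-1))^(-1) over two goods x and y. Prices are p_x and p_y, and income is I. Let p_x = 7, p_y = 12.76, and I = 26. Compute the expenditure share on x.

share on x = 0.4255

MRS = MU_x/MU_y = (y/x)^(2). Set equal to p_x/p_y.
Hence y/x = (p_x/p_y)^(1/(2)), i.e. raised to the 0.5 power.
Substitute y = (y/x)·x into the budget: x* = I/(p_x + p_y·(y/x)).
Numerically y/x = 0.740668, so x* = 26/(7 + 12.76·0.740668) = 1.5805 and y* = 0.740668·1.5805 = 1.1706.
Expenditure on x: 7·1.5805 = 11.0632; share = 0.4255.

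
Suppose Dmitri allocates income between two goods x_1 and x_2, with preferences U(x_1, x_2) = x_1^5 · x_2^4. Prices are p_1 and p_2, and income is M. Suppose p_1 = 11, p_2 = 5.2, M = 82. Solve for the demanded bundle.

Demand: x_1*(p_1,p_2,M) = 5/9·M/p_1 and x_2* = 4/9·M/p_2.
At p_1=11, p_2=5.2, M=82: x_1* = 5/9·82/11 = 4.1414, x_2* = 7.0085.

x_1* = 4.1414, x_2* = 7.0085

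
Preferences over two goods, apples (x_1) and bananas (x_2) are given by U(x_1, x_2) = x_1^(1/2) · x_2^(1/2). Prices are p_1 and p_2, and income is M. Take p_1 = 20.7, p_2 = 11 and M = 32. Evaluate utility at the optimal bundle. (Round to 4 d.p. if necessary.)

Demand: x_1*(p_1,p_2,M) = 0.5·M/p_1 and x_2* = 0.5·M/p_2.
At p_1=20.7, p_2=11, M=32: x_1* = 0.5·32/20.7 = 0.7729, x_2* = 1.4545.
Utility at the optimum: U(0.7729, 1.4545) = 1.0603.

V = 1.0603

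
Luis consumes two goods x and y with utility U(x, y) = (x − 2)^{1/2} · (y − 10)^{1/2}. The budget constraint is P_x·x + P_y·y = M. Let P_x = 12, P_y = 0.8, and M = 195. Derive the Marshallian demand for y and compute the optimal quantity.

y* = 111.875

Substituting into the budget: x* = 2 + 0.5·(M − 2·P_x − 10·P_y)/P_x, and y* = 10 + 0.5·(…)/P_y.
Discretionary income = 195 − 2·12 − 10·0.8 = 163; y* = 10 + 0.5·163/0.8 = 111.875.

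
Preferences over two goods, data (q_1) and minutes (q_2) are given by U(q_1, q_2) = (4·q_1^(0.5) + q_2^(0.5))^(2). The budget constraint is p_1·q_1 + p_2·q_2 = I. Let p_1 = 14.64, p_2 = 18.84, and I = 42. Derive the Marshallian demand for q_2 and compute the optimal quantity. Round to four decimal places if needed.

MRS = MU_q_1/MU_q_2 = 4·(q_2/q_1)^(0.5). Set equal to p_1/p_2.
Hence q_2/q_1 = ((1/4)·p_1/p_2)^(1/(0.5)), i.e. raised to the 2 power.
Substitute q_2 = (q_2/q_1)·q_1 into the budget: q_1* = I/(p_1 + p_2·(q_2/q_1)).
Numerically q_2/q_1 = 0.03774, so q_1* = 42/(14.64 + 18.84·0.03774) = 2.736 and q_2* = 0.03774·2.736 = 0.1033.

q_2* = 0.1033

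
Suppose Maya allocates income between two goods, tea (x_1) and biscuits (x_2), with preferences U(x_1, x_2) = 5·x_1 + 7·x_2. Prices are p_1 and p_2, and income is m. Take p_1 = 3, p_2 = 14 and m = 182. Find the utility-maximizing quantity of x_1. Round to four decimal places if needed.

Linear utility — the consumer picks whichever good has higher MU/price: 5/3 = 1.6667 vs 7/14 = 0.5.
x_1 gives more utility per dollar, so spend all income on x_1: x_1* = m/p_1, x_2* = 0.
Numerically: x_1* = 60.6667, x_2* = 0.

x_1* = 60.6667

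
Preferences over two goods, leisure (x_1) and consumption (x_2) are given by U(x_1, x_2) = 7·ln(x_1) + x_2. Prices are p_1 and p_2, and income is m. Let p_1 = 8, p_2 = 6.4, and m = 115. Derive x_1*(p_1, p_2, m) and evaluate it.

MU_x_1 = 7/x_1, MU_x_2 = 1. Tangency: 7/x_1 = p_1/p_2.
So x_1*(p_1,p_2) = 7·p_2/p_1, independent of income; and x_2* = (m − 7·p_2)/p_2.
At the given prices: x_1* = 7·6.4/8 = 5.6.

x_1* = 5.6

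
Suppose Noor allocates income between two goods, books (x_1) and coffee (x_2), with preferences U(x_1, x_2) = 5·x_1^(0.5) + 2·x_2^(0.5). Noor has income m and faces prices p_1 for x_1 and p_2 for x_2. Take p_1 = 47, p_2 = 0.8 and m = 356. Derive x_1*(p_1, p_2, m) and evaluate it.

MRS = MU_x_1/MU_x_2 = (5/2)·(x_2/x_1)^(0.5). Set equal to p_1/p_2.
Solve for the ratio: x_2/x_1 = [(2/5)·p_1/p_2]^(2).
Substitute x_2 = (x_2/x_1)·x_1 into the budget: x_1* = m/(p_1 + p_2·(x_2/x_1)).
Numerically x_2/x_1 = 552.25, so x_1* = 356/(47 + 0.8·552.25) = 0.7283.

x_1* = 0.7283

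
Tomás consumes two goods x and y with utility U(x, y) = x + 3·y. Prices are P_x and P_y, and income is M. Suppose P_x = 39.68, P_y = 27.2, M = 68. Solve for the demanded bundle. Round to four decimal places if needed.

x* = 0, y* = 2.5

Linear utility — the consumer picks whichever good has higher MU/price: 1/39.68 = 0.0252 vs 3/27.2 = 0.1103.
y gives more utility per dollar, so spend all income on y: y* = M/P_y, x* = 0.
Numerically: x* = 0, y* = 2.5.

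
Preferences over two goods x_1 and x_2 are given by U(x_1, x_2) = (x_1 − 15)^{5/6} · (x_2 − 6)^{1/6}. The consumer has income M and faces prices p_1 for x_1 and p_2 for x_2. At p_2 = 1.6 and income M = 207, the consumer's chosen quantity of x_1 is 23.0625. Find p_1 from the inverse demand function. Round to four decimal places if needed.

This is Cobb-Douglas in (x_1−15, x_2−6): tangency gives 5/6·p_2·(x_2−6) = 1/6·p_1·(x_1−15).
Substituting into the budget: x_1* = 15 + 5/6·(M − 15·p_1 − 6·p_2)/p_1, and x_2* = 6 + 1/6·(…)/p_2.
Set x_1* = 23.0625 in the demand function and solve for p_1: p_1 = 8.

p_1 = 8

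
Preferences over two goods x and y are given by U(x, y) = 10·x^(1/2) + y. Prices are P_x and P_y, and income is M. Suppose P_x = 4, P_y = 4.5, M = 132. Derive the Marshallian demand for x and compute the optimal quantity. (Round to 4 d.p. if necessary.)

MU_x = 5/√x, MU_y = 1. Tangency: 5/√x = P_x/P_y.
Thus x* = (5·P_y/P_x)² — independent of M — with the rest of income spent on y.
Plugging in: x* = (5·4.5/4)² = 31.6406.

x* = 31.6406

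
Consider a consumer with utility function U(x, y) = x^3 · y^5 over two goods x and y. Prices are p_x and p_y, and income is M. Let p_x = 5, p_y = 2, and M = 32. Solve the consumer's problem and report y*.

The MRS is (3/5)·y/x. Set MRS = p_x/p_y.
Rearranging, p_y·y = (5/3)·p_x·x. Substituting into the budget gives p_x·x·(1 + (5/3)) = M.
Demand: x*(p_x,p_y,M) = 0.375·M/p_x and y* = 0.625·M/p_y.
At p_x=5, p_y=2, M=32: y* = 0.625·32/2 = 10.

y* = 10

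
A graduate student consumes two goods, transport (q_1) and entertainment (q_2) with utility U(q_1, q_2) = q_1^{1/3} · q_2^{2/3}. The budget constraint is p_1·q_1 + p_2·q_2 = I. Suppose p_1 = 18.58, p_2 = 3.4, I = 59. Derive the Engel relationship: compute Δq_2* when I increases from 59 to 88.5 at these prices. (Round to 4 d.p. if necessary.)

Demand: q_1*(p_1,p_2,I) = 1/3·I/p_1 and q_2* = 2/3·I/p_2.
At p_1=18.58, p_2=3.4, I=59: q_2* = 2/3·59/3.4 = 11.5686.
At I' = 88.5: q_2* = 17.3529. Change: 17.3529 − 11.5686 = 5.7843.

Δq_2* = 5.7843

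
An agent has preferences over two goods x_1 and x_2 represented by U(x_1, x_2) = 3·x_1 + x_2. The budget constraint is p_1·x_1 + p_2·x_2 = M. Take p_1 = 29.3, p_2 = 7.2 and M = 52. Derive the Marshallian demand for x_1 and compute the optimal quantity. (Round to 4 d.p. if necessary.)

Perfect substitutes: compare marginal utility per dollar. 3/p_1 vs 1/p_2 → 0.1024 vs 0.1389.
x_2 gives more utility per dollar, so spend all income on x_2: x_2* = M/p_2, x_1* = 0.
Numerically: x_1* = 0, x_2* = 7.2222.

x_1* = 0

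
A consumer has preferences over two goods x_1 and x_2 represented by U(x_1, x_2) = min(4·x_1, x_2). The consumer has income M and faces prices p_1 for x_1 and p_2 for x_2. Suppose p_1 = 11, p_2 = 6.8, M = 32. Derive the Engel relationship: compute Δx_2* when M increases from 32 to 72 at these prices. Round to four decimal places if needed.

Δx_2* = 4.1885

Demand: x_1*(p_1,p_2,M) = M/(p_1 + 4·p_2), x_2* = 4·M/(p_1 + 4·p_2).
Here 11 + 4·6.8 = 38.2, giving x_2* = 3.3508.
At M' = 72: x_2* = 7.5393. Change: 7.5393 − 3.3508 = 4.1885.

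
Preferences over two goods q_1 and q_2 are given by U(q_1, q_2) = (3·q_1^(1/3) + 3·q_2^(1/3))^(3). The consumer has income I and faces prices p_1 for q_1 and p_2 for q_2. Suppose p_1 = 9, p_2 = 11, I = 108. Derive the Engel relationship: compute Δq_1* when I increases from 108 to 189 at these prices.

Δq_1* = 4.7256

MU_q_1 ∝ 3·q_1^(-2/3), MU_q_2 ∝ 3·q_2^(-2/3), so MRS = (q_2/q_1)^(2/3) = p_1/p_2.
Solve for the ratio: q_2/q_1 = [p_1/p_2]^(1.5).
With the ratio pinned down, the budget gives q_1* = I/(p_1 + p_2·(q_2/q_1)) and q_2* = (q_2/q_1)·q_1*.
Numerically q_2/q_1 = 0.740073, so q_1* = 108/(9 + 11·0.740073) = 6.3008.
At I' = 189: q_1* = 11.0263. Change: 11.0263 − 6.3008 = 4.7256.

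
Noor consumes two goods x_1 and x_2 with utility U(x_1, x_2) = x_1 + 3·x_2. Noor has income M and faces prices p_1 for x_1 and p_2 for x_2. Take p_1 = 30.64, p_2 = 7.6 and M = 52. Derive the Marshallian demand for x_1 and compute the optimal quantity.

x_1* = 0

Linear utility — the consumer picks whichever good has higher MU/price: 1/30.64 = 0.0326 vs 3/7.6 = 0.3947.
x_2 gives more utility per dollar, so spend all income on x_2: x_2* = M/p_2, x_1* = 0.
Numerically: x_1* = 0, x_2* = 6.8421.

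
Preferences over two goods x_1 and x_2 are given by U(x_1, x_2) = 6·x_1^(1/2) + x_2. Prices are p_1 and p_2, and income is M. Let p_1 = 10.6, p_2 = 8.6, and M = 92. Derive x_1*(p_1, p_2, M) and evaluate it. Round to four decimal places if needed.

Set MRS = p_1/p_2: 3·x_1^(−1/2) = p_1/p_2.
Solve: √x_1 = 3·p_2/p_1, so x_1*(p_1,p_2) = (3·p_2/p_1)², and x_2* = (M − p_1·x_1*)/p_2.
Plugging in: x_1* = (3·8.6/10.6)² = 5.9242.

x_1* = 5.9242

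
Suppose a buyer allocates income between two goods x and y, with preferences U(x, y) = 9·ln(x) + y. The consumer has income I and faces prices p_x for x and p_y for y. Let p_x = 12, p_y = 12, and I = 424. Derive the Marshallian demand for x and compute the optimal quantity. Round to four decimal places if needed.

x* = 9

MU_x = 9/x, MU_y = 1. Tangency: 9/x = p_x/p_y.
So x*(p_x,p_y) = 9·p_y/p_x, independent of income; and y* = (I − 9·p_y)/p_y.
At the given prices: x* = 9·12/12 = 9.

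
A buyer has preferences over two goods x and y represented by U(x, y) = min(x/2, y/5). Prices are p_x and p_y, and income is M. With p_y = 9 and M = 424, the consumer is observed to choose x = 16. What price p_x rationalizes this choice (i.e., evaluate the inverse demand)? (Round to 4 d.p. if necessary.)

With perfect complements, no substitution: consume in ratio x:y = 2:5.
Budget: p_x·x + p_y·(5/2)·x = M, so (2·p_x + 5·p_y)·x = 2·M.
Demand: x*(p_x,p_y,M) = 2·M/(2·p_x + 5·p_y), y* = 5·M/(2·p_x + 5·p_y).
Set x* = 16 in the demand function and solve for p_x: p_x = 4.

p_x = 4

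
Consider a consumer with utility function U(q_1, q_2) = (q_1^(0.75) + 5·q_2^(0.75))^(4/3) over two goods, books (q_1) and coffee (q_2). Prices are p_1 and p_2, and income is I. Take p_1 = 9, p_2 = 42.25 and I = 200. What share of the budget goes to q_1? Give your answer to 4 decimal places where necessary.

MU_q_1 ∝ q_1^(-0.25), MU_q_2 ∝ 5·q_2^(-0.25), so MRS = (1/5)·(q_2/q_1)^(0.25) = p_1/p_2.
Hence q_2/q_1 = (5·p_1/p_2)^(1/(0.25)), i.e. raised to the 4 power.
With the ratio pinned down, the budget gives q_1* = I/(p_1 + p_2·(q_2/q_1)) and q_2* = (q_2/q_1)·q_1*.
Numerically q_2/q_1 = 1.286895, so q_1* = 200/(9 + 42.25·1.286895) = 3.156 and q_2* = 1.286895·3.156 = 4.0614.
Expenditure on q_1: 9·3.156 = 28.404; share = 0.142.

share on q_1 = 0.142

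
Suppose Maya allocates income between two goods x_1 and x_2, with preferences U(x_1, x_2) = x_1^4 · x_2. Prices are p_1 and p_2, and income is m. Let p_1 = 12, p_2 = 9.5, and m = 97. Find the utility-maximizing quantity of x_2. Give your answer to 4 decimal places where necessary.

x_2* = 2.0421

The MRS is 4·x_2/x_1. Set MRS = p_1/p_2.
So 4·p_2·x_2 = p_1·x_1; combined with the budget, a share 0.8 of income goes to x_1.
Demand: x_1*(p_1,p_2,m) = 0.8·m/p_1 and x_2* = 0.2·m/p_2.
At p_1=12, p_2=9.5, m=97: x_2* = 0.2·97/9.5 = 2.0421.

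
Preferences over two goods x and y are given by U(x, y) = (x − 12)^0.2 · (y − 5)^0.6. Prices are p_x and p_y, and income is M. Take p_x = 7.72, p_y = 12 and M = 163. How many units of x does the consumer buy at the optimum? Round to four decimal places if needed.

x* = 12.3355

This is Cobb-Douglas in (x−12, y−5): tangency gives 0.2·p_y·(y−5) = 0.6·p_x·(x−12).
Substituting into the budget: x* = 12 + 0.25·(M − 12·p_x − 5·p_y)/p_x, and y* = 5 + 0.75·(…)/p_y.
Discretionary income = 163 − 12·7.72 − 5·12 = 10.36; x* = 12 + 0.25·10.36/7.72 = 12.3355.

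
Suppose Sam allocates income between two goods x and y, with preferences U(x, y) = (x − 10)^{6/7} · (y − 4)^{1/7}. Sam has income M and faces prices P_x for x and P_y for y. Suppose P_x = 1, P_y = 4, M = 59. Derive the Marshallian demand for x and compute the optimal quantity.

MRS = 6·(y−4)/(x−10). Tangency with P_x/P_y gives y−4 = (1/6)·(P_x/P_y)·(x−10).
Substituting into the budget: x* = 10 + 6/7·(M − 10·P_x − 4·P_y)/P_x, and y* = 4 + 1/7·(…)/P_y.
Discretionary income = 59 − 10·1 − 4·4 = 33; x* = 10 + 6/7·33/1 = 38.2857.

x* = 38.2857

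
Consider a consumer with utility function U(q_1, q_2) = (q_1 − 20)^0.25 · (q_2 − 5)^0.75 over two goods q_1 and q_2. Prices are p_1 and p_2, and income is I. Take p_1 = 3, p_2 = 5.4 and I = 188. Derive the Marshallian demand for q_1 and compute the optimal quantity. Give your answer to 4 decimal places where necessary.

MRS = (1/3)·(q_2−5)/(q_1−20). Tangency with p_1/p_2 gives q_2−5 = 3·(p_1/p_2)·(q_1−20).
Substituting into the budget: q_1* = 20 + 0.25·(I − 20·p_1 − 5·p_2)/p_1, and q_2* = 5 + 0.75·(…)/p_2.
Discretionary income = 188 − 20·3 − 5·5.4 = 101; q_1* = 20 + 0.25·101/3 = 28.4167.

q_1* = 28.4167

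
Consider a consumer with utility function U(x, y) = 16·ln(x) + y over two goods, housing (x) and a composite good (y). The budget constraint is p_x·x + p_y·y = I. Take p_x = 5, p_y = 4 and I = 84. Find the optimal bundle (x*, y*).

x* = 12.8, y* = 5

At the given prices: x* = 16·4/5 = 12.8, and y* = 5.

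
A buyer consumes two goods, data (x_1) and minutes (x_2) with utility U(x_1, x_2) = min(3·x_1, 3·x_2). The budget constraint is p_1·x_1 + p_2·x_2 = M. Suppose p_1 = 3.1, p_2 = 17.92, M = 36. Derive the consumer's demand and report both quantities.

Leontief preferences: the optimum is at the kink where x_1/3 = x_2/3, i.e. x_2 = x_1.
Budget: p_1·x_1 + p_2·x_1 = M, so (3·p_1 + 3·p_2)·x_1 = 3·M.
Demand: x_1*(p_1,p_2,M) = 3·M/(3·p_1 + 3·p_2), x_2* = 3·M/(3·p_1 + 3·p_2).
Here 3·3.1 + 3·17.92 = 63.06, giving x_1* = 1.7127 and x_2* = 1.7127.

x_1* = 1.7127, x_2* = 1.7127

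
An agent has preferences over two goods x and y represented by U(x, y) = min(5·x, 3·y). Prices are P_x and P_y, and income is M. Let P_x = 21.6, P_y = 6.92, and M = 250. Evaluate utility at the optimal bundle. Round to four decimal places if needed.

Leontief preferences: the optimum is at the kink where x/3 = y/5, i.e. y = (5/3)·x.
Budget: P_x·x + P_y·(5/3)·x = M, so (3·P_x + 5·P_y)·x = 3·M.
Demand: x*(P_x,P_y,M) = 3·M/(3·P_x + 5·P_y), y* = 5·M/(3·P_x + 5·P_y).
Here 3·21.6 + 5·6.92 = 99.4, giving x* = 7.5453 and y* = 12.5755.
Utility at the optimum: U(7.5453, 12.5755) = 37.7264.

V = 37.7264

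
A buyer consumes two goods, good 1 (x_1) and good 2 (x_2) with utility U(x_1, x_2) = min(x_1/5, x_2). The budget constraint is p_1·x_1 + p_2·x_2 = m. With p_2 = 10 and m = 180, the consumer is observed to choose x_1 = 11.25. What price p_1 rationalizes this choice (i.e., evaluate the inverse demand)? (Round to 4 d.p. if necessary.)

With perfect complements, no substitution: consume in ratio x_1:x_2 = 5:1.
Budget: p_1·x_1 + p_2·(1/5)·x_1 = m, so (5·p_1 + p_2)·x_1 = 5·m.
Demand: x_1*(p_1,p_2,m) = 5·m/(5·p_1 + p_2), x_2* = m/(5·p_1 + p_2).
Set x_1* = 11.25 in the demand function and solve for p_1: p_1 = 14.

p_1 = 14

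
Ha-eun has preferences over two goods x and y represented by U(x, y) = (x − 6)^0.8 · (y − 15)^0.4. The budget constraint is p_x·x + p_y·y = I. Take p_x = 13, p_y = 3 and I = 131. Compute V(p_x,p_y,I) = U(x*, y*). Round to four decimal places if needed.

After buying the subsistence bundle (6, 15), a share 2/3 of the remaining income goes to x: x* = 6 + 2/3·(I − 6p_x − 15p_y)/p_x.
Discretionary income = 131 − 6·13 − 15·3 = 8; x* = 6 + 2/3·8/13 = 6.4103; y* = 15 + 1/3·8/3 = 15.8889.
Utility at the optimum: U(6.4103, 15.8889) = 0.4677.

V = 0.4677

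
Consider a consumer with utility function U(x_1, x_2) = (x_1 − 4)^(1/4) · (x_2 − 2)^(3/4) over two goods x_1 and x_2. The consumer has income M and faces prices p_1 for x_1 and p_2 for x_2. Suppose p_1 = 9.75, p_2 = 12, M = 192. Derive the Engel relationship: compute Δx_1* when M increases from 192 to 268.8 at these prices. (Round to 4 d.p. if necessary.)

Δx_1* = 1.9692

Discretionary income = 192 − 4·9.75 − 2·12 = 129; x_1* = 4 + 0.25·129/9.75 = 7.3077.
At M' = 268.8: x_1* = 9.2769. Change: 9.2769 − 7.3077 = 1.9692.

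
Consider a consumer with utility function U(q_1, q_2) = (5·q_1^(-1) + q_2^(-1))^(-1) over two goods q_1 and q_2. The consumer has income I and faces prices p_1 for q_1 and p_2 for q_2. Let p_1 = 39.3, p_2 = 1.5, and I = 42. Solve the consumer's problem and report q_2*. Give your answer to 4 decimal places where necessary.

q_2* = 2.2498

From the CES first-order condition, 5·(q_2/q_1)^(2) = p_1/p_2.
Solve for the ratio: q_2/q_1 = [(1/5)·p_1/p_2]^(0.5).
Substitute q_2 = (q_2/q_1)·q_1 into the budget: q_1* = I/(p_1 + p_2·(q_2/q_1)).
Numerically q_2/q_1 = 2.289105, so q_1* = 42/(39.3 + 1.5·2.289105) = 0.9828 and q_2* = 2.289105·0.9828 = 2.2498.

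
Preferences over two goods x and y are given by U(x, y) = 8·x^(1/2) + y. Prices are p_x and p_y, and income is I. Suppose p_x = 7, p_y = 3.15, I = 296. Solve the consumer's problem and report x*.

x* = 3.24

MU_x = 4/√x, MU_y = 1. Tangency: 4/√x = p_x/p_y.
Thus x* = (4·p_y/p_x)² — independent of I — with the rest of income spent on y.
Plugging in: x* = (4·3.15/7)² = 3.24.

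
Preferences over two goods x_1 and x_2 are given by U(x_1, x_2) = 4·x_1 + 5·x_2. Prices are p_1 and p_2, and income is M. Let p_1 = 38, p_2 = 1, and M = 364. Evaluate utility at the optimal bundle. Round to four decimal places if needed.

Perfect substitutes: compare marginal utility per dollar. 4/p_1 vs 5/p_2 → 0.1053 vs 5.
x_2 gives more utility per dollar, so spend all income on x_2: x_2* = M/p_2, x_1* = 0.
Numerically: x_1* = 0, x_2* = 364.
Utility at the optimum: U(0, 364) = 1820.

V = 1820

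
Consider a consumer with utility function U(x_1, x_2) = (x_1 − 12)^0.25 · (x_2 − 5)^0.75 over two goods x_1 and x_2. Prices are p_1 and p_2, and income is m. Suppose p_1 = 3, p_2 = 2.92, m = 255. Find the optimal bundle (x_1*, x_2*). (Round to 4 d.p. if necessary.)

MRS = (1/3)·(x_2−5)/(x_1−12). Tangency with p_1/p_2 gives x_2−5 = 3·(p_1/p_2)·(x_1−12).
Substituting into the budget: x_1* = 12 + 0.25·(m − 12·p_1 − 5·p_2)/p_1, and x_2* = 5 + 0.75·(…)/p_2.
Discretionary income = 255 − 12·3 − 5·2.92 = 204.4; x_1* = 12 + 0.25·204.4/3 = 29.0333; x_2* = 5 + 0.75·204.4/2.92 = 57.5.

x_1* = 29.0333, x_2* = 57.5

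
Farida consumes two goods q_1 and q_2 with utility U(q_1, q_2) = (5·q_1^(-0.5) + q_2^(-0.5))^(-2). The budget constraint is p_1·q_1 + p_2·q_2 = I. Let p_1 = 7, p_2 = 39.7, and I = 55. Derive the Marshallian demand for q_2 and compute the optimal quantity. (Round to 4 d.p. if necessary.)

q_2* = 0.5248

From the CES first-order condition, 5·(q_2/q_1)^(1.5) = p_1/p_2.
Solve for the ratio: q_2/q_1 = [(1/5)·p_1/p_2]^(2/3).
Substitute q_2 = (q_2/q_1)·q_1 into the budget: q_1* = I/(p_1 + p_2·(q_2/q_1)).
Numerically q_2/q_1 = 0.107537, so q_1* = 55/(7 + 39.7·0.107537) = 4.8805 and q_2* = 0.107537·4.8805 = 0.5248.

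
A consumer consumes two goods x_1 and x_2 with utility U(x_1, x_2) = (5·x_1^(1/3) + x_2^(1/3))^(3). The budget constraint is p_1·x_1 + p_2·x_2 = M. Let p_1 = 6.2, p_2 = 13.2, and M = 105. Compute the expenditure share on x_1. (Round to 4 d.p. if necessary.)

share on x_1 = 0.9422

MRS = MU_x_1/MU_x_2 = 5·(x_2/x_1)^(2/3). Set equal to p_1/p_2.
Solve for the ratio: x_2/x_1 = [(1/5)·p_1/p_2]^(1.5).
Substitute x_2 = (x_2/x_1)·x_1 into the budget: x_1* = M/(p_1 + p_2·(x_2/x_1)).
Numerically x_2/x_1 = 0.028792, so x_1* = 105/(6.2 + 13.2·0.028792) = 15.9573 and x_2* = 0.028792·15.9573 = 0.4594.
Expenditure on x_1: 6.2·15.9573 = 98.9354; share = 0.9422.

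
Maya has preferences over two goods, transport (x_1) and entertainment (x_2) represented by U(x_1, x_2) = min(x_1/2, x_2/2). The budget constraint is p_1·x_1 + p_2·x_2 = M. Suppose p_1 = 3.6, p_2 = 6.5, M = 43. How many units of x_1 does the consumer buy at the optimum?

x_1* = 4.2574

With perfect complements, no substitution: consume in ratio x_1:x_2 = 2:2.
Budget: p_1·x_1 + p_2·x_1 = M, so (2·p_1 + 2·p_2)·x_1 = 2·M.
Demand: x_1*(p_1,p_2,M) = 2·M/(2·p_1 + 2·p_2), x_2* = 2·M/(2·p_1 + 2·p_2).
Here 2·3.6 + 2·6.5 = 20.2, giving x_1* = 4.2574.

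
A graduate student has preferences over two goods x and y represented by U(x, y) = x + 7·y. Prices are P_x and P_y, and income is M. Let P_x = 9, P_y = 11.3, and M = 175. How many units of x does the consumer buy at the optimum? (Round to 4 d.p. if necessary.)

x* = 0

Linear utility — the consumer picks whichever good has higher MU/price: 1/9 = 0.1111 vs 7/11.3 = 0.6195.
y gives more utility per dollar, so spend all income on y: y* = M/P_y, x* = 0.
Numerically: x* = 0, y* = 15.4867.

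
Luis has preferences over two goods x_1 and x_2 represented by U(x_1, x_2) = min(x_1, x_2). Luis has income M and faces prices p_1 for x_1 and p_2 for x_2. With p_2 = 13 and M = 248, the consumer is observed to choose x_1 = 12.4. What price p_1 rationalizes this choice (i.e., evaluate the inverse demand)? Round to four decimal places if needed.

p_1 = 7

With perfect complements, no substitution: consume in ratio x_1:x_2 = 1:1.
Budget: p_1·x_1 + p_2·x_1 = M, so (p_1 + p_2)·x_1 = M.
Demand: x_1*(p_1,p_2,M) = M/(p_1 + p_2), x_2* = M/(p_1 + p_2).
Set x_1* = 12.4 in the demand function and solve for p_1: p_1 = 7.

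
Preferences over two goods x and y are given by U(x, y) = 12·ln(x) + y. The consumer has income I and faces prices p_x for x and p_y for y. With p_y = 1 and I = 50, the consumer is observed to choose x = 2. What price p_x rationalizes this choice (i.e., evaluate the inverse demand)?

p_x = 6

Set MRS = p_x/p_y: (12/x)/1 = p_x/p_y.
So x*(p_x,p_y) = 12·p_y/p_x, independent of income; and y* = (I − 12·p_y)/p_y.
Set x* = 2 in the demand function and solve for p_x: p_x = 6.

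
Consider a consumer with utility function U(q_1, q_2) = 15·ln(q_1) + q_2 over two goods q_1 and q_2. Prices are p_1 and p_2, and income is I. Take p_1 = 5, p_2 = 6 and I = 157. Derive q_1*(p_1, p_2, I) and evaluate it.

Set MRS = p_1/p_2: (15/q_1)/1 = p_1/p_2.
So q_1*(p_1,p_2) = 15·p_2/p_1, independent of income; and q_2* = (I − 15·p_2)/p_2.
At the given prices: q_1* = 15·6/5 = 18.

q_1* = 18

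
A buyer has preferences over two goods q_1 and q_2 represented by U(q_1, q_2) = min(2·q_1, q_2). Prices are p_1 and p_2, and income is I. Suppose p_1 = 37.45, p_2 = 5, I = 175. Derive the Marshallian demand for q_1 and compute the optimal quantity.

q_1* = 3.6881

Leontief preferences: the optimum is at the kink where q_1/1 = q_2/2, i.e. q_2 = 2·q_1.
Budget: p_1·q_1 + p_2·2·q_1 = I, so (p_1 + 2·p_2)·q_1 = I.
Demand: q_1*(p_1,p_2,I) = I/(p_1 + 2·p_2), q_2* = 2·I/(p_1 + 2·p_2).
Here 37.45 + 2·5 = 47.45, giving q_1* = 3.6881.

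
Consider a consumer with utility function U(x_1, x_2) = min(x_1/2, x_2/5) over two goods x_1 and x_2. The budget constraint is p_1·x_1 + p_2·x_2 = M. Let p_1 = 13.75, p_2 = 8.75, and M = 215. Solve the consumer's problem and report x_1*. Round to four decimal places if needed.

With perfect complements, no substitution: consume in ratio x_1:x_2 = 2:5.
Budget: p_1·x_1 + p_2·(5/2)·x_1 = M, so (2·p_1 + 5·p_2)·x_1 = 2·M.
Demand: x_1*(p_1,p_2,M) = 2·M/(2·p_1 + 5·p_2), x_2* = 5·M/(2·p_1 + 5·p_2).
Here 2·13.75 + 5·8.75 = 71.25, giving x_1* = 6.0351.

x_1* = 6.0351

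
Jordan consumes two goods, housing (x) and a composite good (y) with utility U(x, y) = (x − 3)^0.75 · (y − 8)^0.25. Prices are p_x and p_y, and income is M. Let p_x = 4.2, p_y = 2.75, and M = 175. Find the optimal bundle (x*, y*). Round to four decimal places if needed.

x* = 28.0714, y* = 20.7636

Let x' = x−3, y' = y−8. MRS = 3·y'/x' = p_x/p_y.
Substituting into the budget: x* = 3 + 0.75·(M − 3·p_x − 8·p_y)/p_x, and y* = 8 + 0.25·(…)/p_y.
Discretionary income = 175 − 3·4.2 − 8·2.75 = 140.4; x* = 3 + 0.75·140.4/4.2 = 28.0714; y* = 8 + 0.25·140.4/2.75 = 20.7636.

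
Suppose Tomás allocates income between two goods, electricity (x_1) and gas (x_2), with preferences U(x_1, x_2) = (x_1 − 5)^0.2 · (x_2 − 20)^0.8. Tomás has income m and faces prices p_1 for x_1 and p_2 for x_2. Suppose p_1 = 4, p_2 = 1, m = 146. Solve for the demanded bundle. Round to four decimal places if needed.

x_1* = 10.3, x_2* = 104.8

This is Cobb-Douglas in (x_1−5, x_2−20): tangency gives 0.2·p_2·(x_2−20) = 0.8·p_1·(x_1−5).
After buying the subsistence bundle (5, 20), a share 0.2 of the remaining income goes to x_1: x_1* = 5 + 0.2·(m − 5p_1 − 20p_2)/p_1.
Discretionary income = 146 − 5·4 − 20·1 = 106; x_1* = 5 + 0.2·106/4 = 10.3; x_2* = 20 + 0.8·106/1 = 104.8.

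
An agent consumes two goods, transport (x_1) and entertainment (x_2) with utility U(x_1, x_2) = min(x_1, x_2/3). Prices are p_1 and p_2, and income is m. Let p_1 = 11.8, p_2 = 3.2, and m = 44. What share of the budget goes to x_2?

share on x_2 = 0.4486

With perfect complements, no substitution: consume in ratio x_1:x_2 = 1:3.
Budget: p_1·x_1 + p_2·3·x_1 = m, so (p_1 + 3·p_2)·x_1 = m.
Demand: x_1*(p_1,p_2,m) = m/(p_1 + 3·p_2), x_2* = 3·m/(p_1 + 3·p_2).
Here 11.8 + 3·3.2 = 21.4, giving x_1* = 2.0561 and x_2* = 6.1682.
Expenditure on x_2: 3.2·6.1682 = 19.7383; share = 0.4486.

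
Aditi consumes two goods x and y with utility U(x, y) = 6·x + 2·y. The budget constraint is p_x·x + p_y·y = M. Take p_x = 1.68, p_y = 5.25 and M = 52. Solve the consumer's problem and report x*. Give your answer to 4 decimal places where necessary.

x* = 30.9524

x gives more utility per dollar, so spend all income on x: x* = M/p_x, y* = 0.
Numerically: x* = 30.9524, y* = 0.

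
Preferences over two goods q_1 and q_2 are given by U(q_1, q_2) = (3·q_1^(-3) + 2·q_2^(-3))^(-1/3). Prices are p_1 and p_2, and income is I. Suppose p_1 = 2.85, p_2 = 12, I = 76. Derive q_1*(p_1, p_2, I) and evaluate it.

From the CES first-order condition, (3/2)·(q_2/q_1)^(4) = p_1/p_2.
Hence q_2/q_1 = ((2/3)·p_1/p_2)^(1/(4)), i.e. raised to the 0.25 power.
Substitute q_2 = (q_2/q_1)·q_1 into the budget: q_1* = I/(p_1 + p_2·(q_2/q_1)).
Numerically q_2/q_1 = 0.630802, so q_1* = 76/(2.85 + 12·0.630802) = 7.2939.

q_1* = 7.2939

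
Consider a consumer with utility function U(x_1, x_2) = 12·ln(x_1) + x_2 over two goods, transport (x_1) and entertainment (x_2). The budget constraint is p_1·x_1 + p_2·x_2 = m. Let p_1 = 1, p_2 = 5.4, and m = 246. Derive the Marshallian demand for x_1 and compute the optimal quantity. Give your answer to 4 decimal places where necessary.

x_1* = 64.8

MU_x_1 = 12/x_1, MU_x_2 = 1. Tangency: 12/x_1 = p_1/p_2.
So x_1*(p_1,p_2) = 12·p_2/p_1, independent of income; and x_2* = (m − 12·p_2)/p_2.
At the given prices: x_1* = 12·5.4/1 = 64.8.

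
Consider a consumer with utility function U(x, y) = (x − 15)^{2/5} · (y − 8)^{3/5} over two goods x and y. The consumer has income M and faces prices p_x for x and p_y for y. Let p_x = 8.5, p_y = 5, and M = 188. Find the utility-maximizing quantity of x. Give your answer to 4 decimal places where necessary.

After buying the subsistence bundle (15, 8), a share 0.4 of the remaining income goes to x: x* = 15 + 0.4·(M − 15p_x − 8p_y)/p_x.
Discretionary income = 188 − 15·8.5 − 8·5 = 20.5; x* = 15 + 0.4·20.5/8.5 = 15.9647.

x* = 15.9647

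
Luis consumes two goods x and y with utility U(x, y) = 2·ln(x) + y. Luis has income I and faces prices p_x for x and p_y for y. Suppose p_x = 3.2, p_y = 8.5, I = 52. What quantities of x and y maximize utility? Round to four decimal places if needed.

x* = 5.3125, y* = 4.1176

MU_x = 2/x, MU_y = 1. Tangency: 2/x = p_x/p_y.
So x*(p_x,p_y) = 2·p_y/p_x, independent of income; and y* = (I − 2·p_y)/p_y.
At the given prices: x* = 2·8.5/3.2 = 5.3125, and y* = 4.1176.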